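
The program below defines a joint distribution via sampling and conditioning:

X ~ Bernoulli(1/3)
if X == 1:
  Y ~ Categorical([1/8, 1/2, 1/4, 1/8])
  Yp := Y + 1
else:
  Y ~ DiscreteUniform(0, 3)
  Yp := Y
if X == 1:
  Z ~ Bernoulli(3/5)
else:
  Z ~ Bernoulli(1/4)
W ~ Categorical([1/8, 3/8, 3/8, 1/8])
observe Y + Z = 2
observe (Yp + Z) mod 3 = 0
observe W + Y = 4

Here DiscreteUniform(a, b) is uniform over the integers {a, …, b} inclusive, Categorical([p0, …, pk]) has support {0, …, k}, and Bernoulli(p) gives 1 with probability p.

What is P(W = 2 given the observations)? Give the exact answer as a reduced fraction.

Enumerate traces; 2 have nonzero weight after conditioning:
  (X=1, Y=1, Z=1, W=3) weight 1/80
  (X=1, Y=2, Z=0, W=2) weight 1/80
Group by W:
  weight(W=2) = 1/80
  weight(W=3) = 1/80
Total weight = 1/80 + 1/80 = 1/40
P(W=2 | obs) = 1/80 / 1/40 = 1/2
P(W=3 | obs) = 1/80 / 1/40 = 1/2

P(W = 2 | obs) = 1/2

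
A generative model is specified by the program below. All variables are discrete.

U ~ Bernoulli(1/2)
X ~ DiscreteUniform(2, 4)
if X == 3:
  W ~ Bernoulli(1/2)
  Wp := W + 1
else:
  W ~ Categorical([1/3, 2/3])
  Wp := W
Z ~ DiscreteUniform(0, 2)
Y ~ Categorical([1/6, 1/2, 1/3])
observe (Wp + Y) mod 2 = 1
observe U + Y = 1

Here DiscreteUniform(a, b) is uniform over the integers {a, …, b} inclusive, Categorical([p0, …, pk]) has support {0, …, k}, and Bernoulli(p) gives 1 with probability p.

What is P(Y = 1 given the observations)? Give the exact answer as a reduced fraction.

P(Y = 1 | obs) = 21/32

Enumerate traces; 18 have nonzero weight after conditioning:
  (U=0, X=2, W=0, Z=0, Y=1) weight 1/108
  (U=0, X=2, W=0, Z=1, Y=1) weight 1/108
  (U=0, X=2, W=0, Z=2, Y=1) weight 1/108
  (U=0, X=3, W=1, Z=0, Y=1) weight 1/72
  (U=0, X=3, W=1, Z=1, Y=1) weight 1/72
  (U=0, X=3, W=1, Z=2, Y=1) weight 1/72
  (U=0, X=4, W=0, Z=0, Y=1) weight 1/108
  (U=0, X=4, W=0, Z=1, Y=1) weight 1/108
  (U=1, X=2, W=1, Z=0, Y=0) weight 1/162
  … 9 more
Group by Y:
  weight(Y=0) = 11/216
  weight(Y=1) = 7/72
Total weight = 11/216 + 7/72 = 4/27
P(Y=0 | obs) = 11/216 / 4/27 = 11/32
P(Y=1 | obs) = 7/72 / 4/27 = 21/32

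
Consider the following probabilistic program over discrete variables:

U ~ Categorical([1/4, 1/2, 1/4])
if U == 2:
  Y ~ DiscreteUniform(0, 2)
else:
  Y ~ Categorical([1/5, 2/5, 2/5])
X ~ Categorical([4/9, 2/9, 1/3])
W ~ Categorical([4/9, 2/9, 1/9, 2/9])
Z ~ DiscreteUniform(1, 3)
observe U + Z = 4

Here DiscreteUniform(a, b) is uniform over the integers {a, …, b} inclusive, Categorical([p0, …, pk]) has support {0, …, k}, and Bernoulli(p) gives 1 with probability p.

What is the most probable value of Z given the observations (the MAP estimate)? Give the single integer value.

argmax_v P(Z = v | obs) = 3

Enumerate traces; 72 have nonzero weight after conditioning:
  (U=1, Y=0, X=0, W=0, Z=3) weight 8/1215
  (U=1, Y=0, X=0, W=1, Z=3) weight 4/1215
  (U=1, Y=0, X=0, W=2, Z=3) weight 2/1215
  (U=1, Y=0, X=0, W=3, Z=3) weight 4/1215
  (U=1, Y=0, X=1, W=0, Z=3) weight 4/1215
  (U=1, Y=0, X=1, W=1, Z=3) weight 2/1215
  (U=1, Y=0, X=1, W=2, Z=3) weight 1/1215
  (U=1, Y=0, X=1, W=3, Z=3) weight 2/1215
  (U=2, Y=0, X=0, W=0, Z=2) weight 4/729
  … 63 more
Group by Z:
  weight(Z=2) = 1/12
  weight(Z=3) = 1/6
Total weight = 1/12 + 1/6 = 1/4
P(Z=2 | obs) = 1/12 / 1/4 = 1/3
P(Z=3 | obs) = 1/6 / 1/4 = 2/3
argmax = 3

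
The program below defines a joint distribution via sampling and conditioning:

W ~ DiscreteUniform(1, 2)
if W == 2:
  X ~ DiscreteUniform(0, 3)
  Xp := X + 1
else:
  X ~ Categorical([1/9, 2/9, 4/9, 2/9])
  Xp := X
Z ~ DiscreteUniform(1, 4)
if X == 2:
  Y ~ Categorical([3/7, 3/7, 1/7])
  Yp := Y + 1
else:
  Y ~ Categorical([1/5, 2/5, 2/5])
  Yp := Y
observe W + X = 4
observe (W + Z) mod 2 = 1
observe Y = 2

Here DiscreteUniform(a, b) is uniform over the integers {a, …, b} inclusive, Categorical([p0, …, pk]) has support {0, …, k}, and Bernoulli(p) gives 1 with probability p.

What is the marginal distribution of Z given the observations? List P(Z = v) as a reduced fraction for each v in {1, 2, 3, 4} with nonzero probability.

Enumerate traces; 4 have nonzero weight after conditioning:
  (W=1, X=3, Z=2, Y=2) weight 1/90
  (W=1, X=3, Z=4, Y=2) weight 1/90
  (W=2, X=2, Z=1, Y=2) weight 1/224
  (W=2, X=2, Z=3, Y=2) weight 1/224
Group by Z:
  weight(Z=1) = 1/224
  weight(Z=2) = 1/90
  weight(Z=3) = 1/224
  weight(Z=4) = 1/90
Total weight = 1/224 + 1/90 + 1/224 + 1/90 = 157/5040
P(Z=1 | obs) = 1/224 / 157/5040 = 45/314
P(Z=2 | obs) = 1/90 / 157/5040 = 56/157
P(Z=3 | obs) = 1/224 / 157/5040 = 45/314
P(Z=4 | obs) = 1/90 / 157/5040 = 56/157

P(Z=1) = 45/314, P(Z=2) = 56/157, P(Z=3) = 45/314, P(Z=4) = 56/157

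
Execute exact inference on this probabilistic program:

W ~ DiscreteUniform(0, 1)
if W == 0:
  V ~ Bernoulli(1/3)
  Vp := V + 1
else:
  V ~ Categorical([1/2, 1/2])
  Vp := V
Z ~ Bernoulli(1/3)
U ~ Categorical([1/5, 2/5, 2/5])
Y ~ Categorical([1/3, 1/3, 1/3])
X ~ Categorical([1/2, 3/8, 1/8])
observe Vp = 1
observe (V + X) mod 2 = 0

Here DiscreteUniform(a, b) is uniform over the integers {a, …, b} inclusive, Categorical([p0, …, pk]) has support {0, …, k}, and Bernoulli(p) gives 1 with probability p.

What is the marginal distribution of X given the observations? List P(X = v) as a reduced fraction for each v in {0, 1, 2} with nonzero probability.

P(X=0) = 16/29, P(X=1) = 9/29, P(X=2) = 4/29

Enumerate traces; 54 have nonzero weight after conditioning:
  (W=0, V=0, Z=0, U=0, Y=0, X=0) weight 1/135
  (W=0, V=0, Z=0, U=0, Y=0, X=2) weight 1/540
  (W=0, V=0, Z=0, U=0, Y=1, X=0) weight 1/135
  (W=0, V=0, Z=0, U=0, Y=1, X=2) weight 1/540
  (W=0, V=0, Z=0, U=0, Y=2, X=0) weight 1/135
  (W=0, V=0, Z=0, U=0, Y=2, X=2) weight 1/540
  (W=0, V=0, Z=0, U=1, Y=0, X=0) weight 2/135
  (W=0, V=0, Z=0, U=1, Y=0, X=2) weight 1/270
  (W=1, V=1, Z=0, U=0, Y=0, X=1) weight 1/240
  … 45 more
Group by X:
  weight(X=0) = 1/6
  weight(X=1) = 3/32
  weight(X=2) = 1/24
Total weight = 1/6 + 3/32 + 1/24 = 29/96
P(X=0 | obs) = 1/6 / 29/96 = 16/29
P(X=1 | obs) = 3/32 / 29/96 = 9/29
P(X=2 | obs) = 1/24 / 29/96 = 4/29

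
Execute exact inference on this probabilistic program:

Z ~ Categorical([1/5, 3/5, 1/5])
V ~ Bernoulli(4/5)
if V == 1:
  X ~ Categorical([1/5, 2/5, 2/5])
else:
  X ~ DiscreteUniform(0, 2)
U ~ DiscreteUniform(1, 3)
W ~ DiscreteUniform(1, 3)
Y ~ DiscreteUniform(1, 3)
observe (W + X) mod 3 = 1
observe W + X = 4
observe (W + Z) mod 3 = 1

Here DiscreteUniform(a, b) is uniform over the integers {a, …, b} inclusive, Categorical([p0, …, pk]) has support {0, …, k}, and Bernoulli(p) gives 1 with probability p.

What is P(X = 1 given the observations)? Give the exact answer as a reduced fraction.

P(X = 1 | obs) = 3/4

Enumerate traces; 36 have nonzero weight after conditioning:
  (Z=1, V=0, X=1, U=1, W=3, Y=1) weight 1/675
  (Z=1, V=0, X=1, U=1, W=3, Y=2) weight 1/675
  (Z=1, V=0, X=1, U=1, W=3, Y=3) weight 1/675
  (Z=1, V=0, X=1, U=2, W=3, Y=1) weight 1/675
  (Z=1, V=0, X=1, U=2, W=3, Y=2) weight 1/675
  (Z=1, V=0, X=1, U=2, W=3, Y=3) weight 1/675
  (Z=1, V=0, X=1, U=3, W=3, Y=1) weight 1/675
  (Z=1, V=0, X=1, U=3, W=3, Y=2) weight 1/675
  (Z=2, V=0, X=2, U=1, W=2, Y=1) weight 1/2025
  … 27 more
Group by X:
  weight(X=1) = 29/375
  weight(X=2) = 29/1125
Total weight = 29/375 + 29/1125 = 116/1125
P(X=1 | obs) = 29/375 / 116/1125 = 3/4
P(X=2 | obs) = 29/1125 / 116/1125 = 1/4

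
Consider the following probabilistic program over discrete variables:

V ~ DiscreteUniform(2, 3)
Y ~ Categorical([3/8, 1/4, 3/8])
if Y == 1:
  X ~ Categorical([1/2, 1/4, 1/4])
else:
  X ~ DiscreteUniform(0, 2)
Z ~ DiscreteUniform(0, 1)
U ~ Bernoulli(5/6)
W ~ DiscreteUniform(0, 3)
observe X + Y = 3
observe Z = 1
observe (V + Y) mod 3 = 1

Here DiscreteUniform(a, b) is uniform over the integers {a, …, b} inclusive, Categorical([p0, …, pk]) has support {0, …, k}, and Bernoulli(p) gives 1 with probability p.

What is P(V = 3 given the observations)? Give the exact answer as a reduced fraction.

P(V = 3 | obs) = 1/3

Enumerate traces; 16 have nonzero weight after conditioning:
  (V=2, Y=2, X=1, Z=1, U=0, W=0) weight 1/768
  (V=2, Y=2, X=1, Z=1, U=0, W=1) weight 1/768
  (V=2, Y=2, X=1, Z=1, U=0, W=2) weight 1/768
  (V=2, Y=2, X=1, Z=1, U=0, W=3) weight 1/768
  (V=2, Y=2, X=1, Z=1, U=1, W=0) weight 5/768
  (V=2, Y=2, X=1, Z=1, U=1, W=1) weight 5/768
  (V=2, Y=2, X=1, Z=1, U=1, W=2) weight 5/768
  (V=2, Y=2, X=1, Z=1, U=1, W=3) weight 5/768
  (V=3, Y=1, X=2, Z=1, U=0, W=0) weight 1/1536
  … 7 more
Group by V:
  weight(V=2) = 1/32
  weight(V=3) = 1/64
Total weight = 1/32 + 1/64 = 3/64
P(V=2 | obs) = 1/32 / 3/64 = 2/3
P(V=3 | obs) = 1/64 / 3/64 = 1/3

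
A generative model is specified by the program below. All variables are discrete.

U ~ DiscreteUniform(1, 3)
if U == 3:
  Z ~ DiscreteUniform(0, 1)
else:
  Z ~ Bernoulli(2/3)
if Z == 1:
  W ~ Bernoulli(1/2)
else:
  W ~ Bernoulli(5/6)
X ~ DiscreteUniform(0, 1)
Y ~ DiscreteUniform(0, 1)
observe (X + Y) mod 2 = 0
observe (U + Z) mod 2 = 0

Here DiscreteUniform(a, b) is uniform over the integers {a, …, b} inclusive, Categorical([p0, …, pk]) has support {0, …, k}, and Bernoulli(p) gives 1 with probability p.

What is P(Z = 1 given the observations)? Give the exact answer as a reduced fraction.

Enumerate traces; 12 have nonzero weight after conditioning:
  (U=1, Z=1, W=0, X=0, Y=0) weight 1/36
  (U=1, Z=1, W=0, X=1, Y=1) weight 1/36
  (U=1, Z=1, W=1, X=0, Y=0) weight 1/36
  (U=1, Z=1, W=1, X=1, Y=1) weight 1/36
  (U=2, Z=0, W=0, X=0, Y=0) weight 1/216
  (U=2, Z=0, W=0, X=1, Y=1) weight 1/216
  (U=2, Z=0, W=1, X=0, Y=0) weight 5/216
  (U=2, Z=0, W=1, X=1, Y=1) weight 5/216
  … 4 more
Group by Z:
  weight(Z=0) = 1/18
  weight(Z=1) = 7/36
Total weight = 1/18 + 7/36 = 1/4
P(Z=0 | obs) = 1/18 / 1/4 = 2/9
P(Z=1 | obs) = 7/36 / 1/4 = 7/9

P(Z = 1 | obs) = 7/9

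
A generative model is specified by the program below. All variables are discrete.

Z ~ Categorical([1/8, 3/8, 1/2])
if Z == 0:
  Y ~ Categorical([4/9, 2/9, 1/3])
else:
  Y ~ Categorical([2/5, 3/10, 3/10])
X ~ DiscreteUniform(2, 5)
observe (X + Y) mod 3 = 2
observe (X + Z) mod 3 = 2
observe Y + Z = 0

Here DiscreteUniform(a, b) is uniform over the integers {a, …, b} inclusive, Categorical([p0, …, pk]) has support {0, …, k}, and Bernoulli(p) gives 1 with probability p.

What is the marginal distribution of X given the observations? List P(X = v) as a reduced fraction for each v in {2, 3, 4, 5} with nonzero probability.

P(X=2) = 1/2, P(X=5) = 1/2

Enumerate traces; 2 have nonzero weight after conditioning:
  (Z=0, Y=0, X=2) weight 1/72
  (Z=0, Y=0, X=5) weight 1/72
Group by X:
  weight(X=2) = 1/72
  weight(X=5) = 1/72
Total weight = 1/72 + 1/72 = 1/36
P(X=2 | obs) = 1/72 / 1/36 = 1/2
P(X=5 | obs) = 1/72 / 1/36 = 1/2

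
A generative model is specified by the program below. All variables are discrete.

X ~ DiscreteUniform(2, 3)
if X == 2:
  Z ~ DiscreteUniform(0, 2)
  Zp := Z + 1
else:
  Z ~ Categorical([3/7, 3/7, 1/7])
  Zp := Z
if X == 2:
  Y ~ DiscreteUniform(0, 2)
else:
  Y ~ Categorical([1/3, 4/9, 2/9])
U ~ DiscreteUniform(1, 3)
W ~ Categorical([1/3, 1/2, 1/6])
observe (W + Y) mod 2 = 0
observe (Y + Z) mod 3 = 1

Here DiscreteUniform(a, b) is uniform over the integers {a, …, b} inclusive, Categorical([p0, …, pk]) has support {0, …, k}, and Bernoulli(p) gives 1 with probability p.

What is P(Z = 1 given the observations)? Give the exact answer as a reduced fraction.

P(Z = 1 | obs) = 4/11

Enumerate traces; 30 have nonzero weight after conditioning:
  (X=2, Z=0, Y=1, U=1, W=1) weight 1/108
  (X=2, Z=0, Y=1, U=2, W=1) weight 1/108
  (X=2, Z=0, Y=1, U=3, W=1) weight 1/108
  (X=2, Z=1, Y=0, U=1, W=0) weight 1/162
  (X=2, Z=1, Y=0, U=1, W=2) weight 1/324
  (X=2, Z=1, Y=0, U=2, W=0) weight 1/162
  (X=2, Z=1, Y=0, U=2, W=2) weight 1/324
  (X=2, Z=1, Y=0, U=3, W=0) weight 1/162
  (X=2, Z=2, Y=2, U=1, W=0) weight 1/162
  … 21 more
Group by Z:
  weight(Z=0) = 19/252
  weight(Z=1) = 4/63
  weight(Z=2) = 1/28
Total weight = 19/252 + 4/63 + 1/28 = 11/63
P(Z=0 | obs) = 19/252 / 11/63 = 19/44
P(Z=1 | obs) = 4/63 / 11/63 = 4/11
P(Z=2 | obs) = 1/28 / 11/63 = 9/44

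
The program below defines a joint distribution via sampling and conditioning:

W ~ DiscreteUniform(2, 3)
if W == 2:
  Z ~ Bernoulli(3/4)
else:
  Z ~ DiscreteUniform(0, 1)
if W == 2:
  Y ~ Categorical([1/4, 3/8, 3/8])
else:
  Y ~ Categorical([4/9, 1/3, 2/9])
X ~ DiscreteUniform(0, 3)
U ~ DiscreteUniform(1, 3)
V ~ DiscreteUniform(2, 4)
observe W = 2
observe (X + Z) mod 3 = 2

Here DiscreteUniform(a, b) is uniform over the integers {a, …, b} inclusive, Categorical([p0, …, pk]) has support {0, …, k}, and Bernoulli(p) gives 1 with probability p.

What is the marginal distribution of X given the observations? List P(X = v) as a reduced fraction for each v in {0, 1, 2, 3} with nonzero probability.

Enumerate traces; 54 have nonzero weight after conditioning:
  (W=2, Z=0, Y=0, X=2, U=1, V=2) weight 1/1152
  (W=2, Z=0, Y=0, X=2, U=1, V=3) weight 1/1152
  (W=2, Z=0, Y=0, X=2, U=1, V=4) weight 1/1152
  (W=2, Z=0, Y=0, X=2, U=2, V=2) weight 1/1152
  (W=2, Z=0, Y=0, X=2, U=2, V=3) weight 1/1152
  (W=2, Z=0, Y=0, X=2, U=2, V=4) weight 1/1152
  (W=2, Z=0, Y=0, X=2, U=3, V=2) weight 1/1152
  (W=2, Z=0, Y=0, X=2, U=3, V=3) weight 1/1152
  (W=2, Z=1, Y=0, X=1, U=1, V=2) weight 1/384
  … 45 more
Group by X:
  weight(X=1) = 3/32
  weight(X=2) = 1/32
Total weight = 3/32 + 1/32 = 1/8
P(X=1 | obs) = 3/32 / 1/8 = 3/4
P(X=2 | obs) = 1/32 / 1/8 = 1/4

P(X=1) = 3/4, P(X=2) = 1/4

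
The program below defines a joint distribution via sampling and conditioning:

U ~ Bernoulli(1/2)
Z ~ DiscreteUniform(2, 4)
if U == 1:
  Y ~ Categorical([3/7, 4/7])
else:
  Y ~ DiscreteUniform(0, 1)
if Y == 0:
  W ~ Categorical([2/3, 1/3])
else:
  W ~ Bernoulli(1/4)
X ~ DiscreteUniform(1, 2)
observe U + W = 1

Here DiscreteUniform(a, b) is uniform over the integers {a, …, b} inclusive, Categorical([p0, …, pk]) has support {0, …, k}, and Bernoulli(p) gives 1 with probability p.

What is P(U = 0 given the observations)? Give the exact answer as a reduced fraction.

Enumerate traces; 24 have nonzero weight after conditioning:
  (U=0, Z=2, Y=0, W=1, X=1) weight 1/72
  (U=0, Z=2, Y=0, W=1, X=2) weight 1/72
  (U=0, Z=2, Y=1, W=1, X=1) weight 1/96
  (U=0, Z=2, Y=1, W=1, X=2) weight 1/96
  (U=0, Z=3, Y=0, W=1, X=1) weight 1/72
  (U=0, Z=3, Y=0, W=1, X=2) weight 1/72
  (U=0, Z=3, Y=1, W=1, X=1) weight 1/96
  (U=0, Z=3, Y=1, W=1, X=2) weight 1/96
  (U=1, Z=2, Y=0, W=0, X=1) weight 1/42
  … 15 more
Group by U:
  weight(U=0) = 7/48
  weight(U=1) = 5/14
Total weight = 7/48 + 5/14 = 169/336
P(U=0 | obs) = 7/48 / 169/336 = 49/169
P(U=1 | obs) = 5/14 / 169/336 = 120/169

P(U = 0 | obs) = 49/169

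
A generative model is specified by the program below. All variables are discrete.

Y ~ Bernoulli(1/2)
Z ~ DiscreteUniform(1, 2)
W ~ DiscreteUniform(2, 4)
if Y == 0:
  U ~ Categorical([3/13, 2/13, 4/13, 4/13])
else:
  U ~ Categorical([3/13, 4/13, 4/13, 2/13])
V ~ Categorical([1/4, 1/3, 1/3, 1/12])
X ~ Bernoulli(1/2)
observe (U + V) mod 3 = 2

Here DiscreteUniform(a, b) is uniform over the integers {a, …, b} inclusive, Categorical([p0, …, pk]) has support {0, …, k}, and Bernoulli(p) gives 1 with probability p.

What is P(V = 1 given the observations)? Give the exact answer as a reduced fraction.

Enumerate traces; 120 have nonzero weight after conditioning:
  (Y=0, Z=1, W=2, U=0, V=2, X=0) weight 1/312
  (Y=0, Z=1, W=2, U=0, V=2, X=1) weight 1/312
  (Y=0, Z=1, W=2, U=1, V=1, X=0) weight 1/468
  (Y=0, Z=1, W=2, U=1, V=1, X=1) weight 1/468
  (Y=0, Z=1, W=2, U=2, V=0, X=0) weight 1/312
  (Y=0, Z=1, W=2, U=2, V=0, X=1) weight 1/312
  (Y=0, Z=1, W=2, U=2, V=3, X=0) weight 1/936
  (Y=0, Z=1, W=2, U=2, V=3, X=1) weight 1/936
  … 112 more
Group by V:
  weight(V=0) = 1/13
  weight(V=1) = 1/13
  weight(V=2) = 2/13
  weight(V=3) = 1/39
Total weight = 1/13 + 1/13 + 2/13 + 1/39 = 1/3
P(V=0 | obs) = 1/13 / 1/3 = 3/13
P(V=1 | obs) = 1/13 / 1/3 = 3/13
P(V=2 | obs) = 2/13 / 1/3 = 6/13
P(V=3 | obs) = 1/39 / 1/3 = 1/13

P(V = 1 | obs) = 3/13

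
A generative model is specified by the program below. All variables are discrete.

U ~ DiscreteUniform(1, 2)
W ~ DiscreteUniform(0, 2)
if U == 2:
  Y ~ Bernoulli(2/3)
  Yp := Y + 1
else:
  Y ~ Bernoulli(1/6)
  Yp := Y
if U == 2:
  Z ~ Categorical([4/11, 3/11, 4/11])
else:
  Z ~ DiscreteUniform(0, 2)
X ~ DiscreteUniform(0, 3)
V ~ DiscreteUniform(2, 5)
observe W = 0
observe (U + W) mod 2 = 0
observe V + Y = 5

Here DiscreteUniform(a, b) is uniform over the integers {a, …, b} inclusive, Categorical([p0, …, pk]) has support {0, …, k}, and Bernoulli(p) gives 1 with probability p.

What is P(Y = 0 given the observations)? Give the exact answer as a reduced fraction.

Enumerate traces; 24 have nonzero weight after conditioning:
  (U=2, W=0, Y=0, Z=0, X=0, V=5) weight 1/792
  (U=2, W=0, Y=0, Z=0, X=1, V=5) weight 1/792
  (U=2, W=0, Y=0, Z=0, X=2, V=5) weight 1/792
  (U=2, W=0, Y=0, Z=0, X=3, V=5) weight 1/792
  (U=2, W=0, Y=0, Z=1, X=0, V=5) weight 1/1056
  (U=2, W=0, Y=0, Z=1, X=1, V=5) weight 1/1056
  (U=2, W=0, Y=0, Z=1, X=2, V=5) weight 1/1056
  (U=2, W=0, Y=0, Z=1, X=3, V=5) weight 1/1056
  (U=2, W=0, Y=1, Z=0, X=0, V=4) weight 1/396
  … 15 more
Group by Y:
  weight(Y=0) = 1/72
  weight(Y=1) = 1/36
Total weight = 1/72 + 1/36 = 1/24
P(Y=0 | obs) = 1/72 / 1/24 = 1/3
P(Y=1 | obs) = 1/36 / 1/24 = 2/3

P(Y = 0 | obs) = 1/3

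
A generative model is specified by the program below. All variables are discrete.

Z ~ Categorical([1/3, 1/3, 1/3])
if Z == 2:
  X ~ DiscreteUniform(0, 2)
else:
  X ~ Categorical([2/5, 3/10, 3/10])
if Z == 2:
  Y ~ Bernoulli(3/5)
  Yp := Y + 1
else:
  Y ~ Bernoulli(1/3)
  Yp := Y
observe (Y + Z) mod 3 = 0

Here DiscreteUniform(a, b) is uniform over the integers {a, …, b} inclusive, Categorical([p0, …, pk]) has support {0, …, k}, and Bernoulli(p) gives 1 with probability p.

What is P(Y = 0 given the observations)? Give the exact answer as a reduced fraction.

Enumerate traces; 6 have nonzero weight after conditioning:
  (Z=0, X=0, Y=0) weight 4/45
  (Z=0, X=1, Y=0) weight 1/15
  (Z=0, X=2, Y=0) weight 1/15
  (Z=2, X=0, Y=1) weight 1/15
  (Z=2, X=1, Y=1) weight 1/15
  (Z=2, X=2, Y=1) weight 1/15
Group by Y:
  weight(Y=0) = 2/9
  weight(Y=1) = 1/5
Total weight = 2/9 + 1/5 = 19/45
P(Y=0 | obs) = 2/9 / 19/45 = 10/19
P(Y=1 | obs) = 1/5 / 19/45 = 9/19

P(Y = 0 | obs) = 10/19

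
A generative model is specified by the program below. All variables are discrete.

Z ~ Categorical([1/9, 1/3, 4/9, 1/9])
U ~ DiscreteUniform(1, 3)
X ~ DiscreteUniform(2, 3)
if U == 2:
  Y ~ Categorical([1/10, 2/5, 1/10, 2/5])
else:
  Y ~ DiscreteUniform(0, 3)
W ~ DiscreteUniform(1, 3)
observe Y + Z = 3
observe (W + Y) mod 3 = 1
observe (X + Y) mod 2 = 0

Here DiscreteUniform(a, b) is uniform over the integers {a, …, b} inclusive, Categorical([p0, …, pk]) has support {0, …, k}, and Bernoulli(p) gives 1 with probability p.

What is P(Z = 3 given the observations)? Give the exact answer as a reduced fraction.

P(Z = 3 | obs) = 2/23

Enumerate traces; 12 have nonzero weight after conditioning:
  (Z=0, U=1, X=3, Y=3, W=1) weight 1/648
  (Z=0, U=2, X=3, Y=3, W=1) weight 1/405
  (Z=0, U=3, X=3, Y=3, W=1) weight 1/648
  (Z=1, U=1, X=2, Y=2, W=2) weight 1/216
  (Z=1, U=2, X=2, Y=2, W=2) weight 1/540
  (Z=1, U=3, X=2, Y=2, W=2) weight 1/216
  (Z=2, U=1, X=3, Y=1, W=3) weight 1/162
  (Z=2, U=2, X=3, Y=1, W=3) weight 4/405
  (Z=3, U=1, X=2, Y=0, W=1) weight 1/648
  … 3 more
Group by Z:
  weight(Z=0) = 1/180
  weight(Z=1) = 1/90
  weight(Z=2) = 1/45
  weight(Z=3) = 1/270
Total weight = 1/180 + 1/90 + 1/45 + 1/270 = 23/540
P(Z=0 | obs) = 1/180 / 23/540 = 3/23
P(Z=1 | obs) = 1/90 / 23/540 = 6/23
P(Z=2 | obs) = 1/45 / 23/540 = 12/23
P(Z=3 | obs) = 1/270 / 23/540 = 2/23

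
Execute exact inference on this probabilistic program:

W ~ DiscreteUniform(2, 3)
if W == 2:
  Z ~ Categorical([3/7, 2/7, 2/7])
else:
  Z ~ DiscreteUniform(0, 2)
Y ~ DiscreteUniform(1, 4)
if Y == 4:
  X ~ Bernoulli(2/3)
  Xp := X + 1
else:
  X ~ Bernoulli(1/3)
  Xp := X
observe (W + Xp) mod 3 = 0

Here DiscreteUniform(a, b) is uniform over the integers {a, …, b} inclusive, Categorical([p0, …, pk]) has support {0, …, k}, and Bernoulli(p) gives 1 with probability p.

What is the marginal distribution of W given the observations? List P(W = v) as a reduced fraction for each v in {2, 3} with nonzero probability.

P(W=2) = 2/5, P(W=3) = 3/5

Enumerate traces; 21 have nonzero weight after conditioning:
  (W=2, Z=0, Y=1, X=1) weight 1/56
  (W=2, Z=0, Y=2, X=1) weight 1/56
  (W=2, Z=0, Y=3, X=1) weight 1/56
  (W=2, Z=0, Y=4, X=0) weight 1/56
  (W=2, Z=1, Y=1, X=1) weight 1/84
  (W=2, Z=1, Y=2, X=1) weight 1/84
  (W=2, Z=1, Y=3, X=1) weight 1/84
  (W=2, Z=1, Y=4, X=0) weight 1/84
  (W=3, Z=0, Y=1, X=0) weight 1/36
  … 12 more
Group by W:
  weight(W=2) = 1/6
  weight(W=3) = 1/4
Total weight = 1/6 + 1/4 = 5/12
P(W=2 | obs) = 1/6 / 5/12 = 2/5
P(W=3 | obs) = 1/4 / 5/12 = 3/5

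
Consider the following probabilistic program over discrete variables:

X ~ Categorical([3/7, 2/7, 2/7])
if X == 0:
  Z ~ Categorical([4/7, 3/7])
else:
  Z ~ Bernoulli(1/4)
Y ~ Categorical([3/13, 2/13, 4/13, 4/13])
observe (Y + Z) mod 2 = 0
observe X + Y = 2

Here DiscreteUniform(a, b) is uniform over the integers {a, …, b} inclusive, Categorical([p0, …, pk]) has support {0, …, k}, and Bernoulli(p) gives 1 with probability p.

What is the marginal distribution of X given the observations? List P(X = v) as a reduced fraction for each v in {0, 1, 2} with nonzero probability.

Enumerate traces; 3 have nonzero weight after conditioning:
  (X=0, Z=0, Y=2) weight 48/637
  (X=1, Z=1, Y=1) weight 1/91
  (X=2, Z=0, Y=0) weight 9/182
Group by X:
  weight(X=0) = 48/637
  weight(X=1) = 1/91
  weight(X=2) = 9/182
Total weight = 48/637 + 1/91 + 9/182 = 173/1274
P(X=0 | obs) = 48/637 / 173/1274 = 96/173
P(X=1 | obs) = 1/91 / 173/1274 = 14/173
P(X=2 | obs) = 9/182 / 173/1274 = 63/173

P(X=0) = 96/173, P(X=1) = 14/173, P(X=2) = 63/173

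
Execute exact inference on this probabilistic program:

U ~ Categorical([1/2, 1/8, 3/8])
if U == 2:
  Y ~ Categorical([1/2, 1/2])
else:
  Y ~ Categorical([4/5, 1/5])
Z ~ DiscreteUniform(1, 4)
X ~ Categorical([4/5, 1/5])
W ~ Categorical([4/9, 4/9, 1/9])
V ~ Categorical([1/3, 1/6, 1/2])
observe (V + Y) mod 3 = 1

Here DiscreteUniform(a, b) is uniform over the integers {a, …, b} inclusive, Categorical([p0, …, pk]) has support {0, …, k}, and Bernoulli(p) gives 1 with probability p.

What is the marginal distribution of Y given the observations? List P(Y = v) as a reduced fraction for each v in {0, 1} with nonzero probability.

Enumerate traces; 144 have nonzero weight after conditioning:
  (U=0, Y=0, Z=1, X=0, W=0, V=1) weight 4/675
  (U=0, Y=0, Z=1, X=0, W=1, V=1) weight 4/675
  (U=0, Y=0, Z=1, X=0, W=2, V=1) weight 1/675
  (U=0, Y=0, Z=1, X=1, W=0, V=1) weight 1/675
  (U=0, Y=0, Z=1, X=1, W=1, V=1) weight 1/675
  (U=0, Y=0, Z=1, X=1, W=2, V=1) weight 1/2700
  (U=0, Y=0, Z=2, X=0, W=0, V=1) weight 4/675
  (U=0, Y=0, Z=2, X=0, W=1, V=1) weight 4/675
  (U=0, Y=1, Z=1, X=0, W=0, V=0) weight 2/675
  … 135 more
Group by Y:
  weight(Y=0) = 11/96
  weight(Y=1) = 5/48
Total weight = 11/96 + 5/48 = 7/32
P(Y=0 | obs) = 11/96 / 7/32 = 11/21
P(Y=1 | obs) = 5/48 / 7/32 = 10/21

P(Y=0) = 11/21, P(Y=1) = 10/21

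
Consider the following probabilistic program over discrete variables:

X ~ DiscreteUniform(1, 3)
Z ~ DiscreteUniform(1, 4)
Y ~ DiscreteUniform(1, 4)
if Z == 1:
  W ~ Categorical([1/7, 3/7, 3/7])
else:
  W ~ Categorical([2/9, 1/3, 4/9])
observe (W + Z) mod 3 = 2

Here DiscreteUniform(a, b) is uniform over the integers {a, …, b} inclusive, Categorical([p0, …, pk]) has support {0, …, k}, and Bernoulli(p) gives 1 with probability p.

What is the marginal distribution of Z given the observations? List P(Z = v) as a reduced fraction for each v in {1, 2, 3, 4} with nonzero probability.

P(Z=1) = 3/10, P(Z=2) = 7/45, P(Z=3) = 14/45, P(Z=4) = 7/30

Enumerate traces; 48 have nonzero weight after conditioning:
  (X=1, Z=1, Y=1, W=1) weight 1/112
  (X=1, Z=1, Y=2, W=1) weight 1/112
  (X=1, Z=1, Y=3, W=1) weight 1/112
  (X=1, Z=1, Y=4, W=1) weight 1/112
  (X=1, Z=2, Y=1, W=0) weight 1/216
  (X=1, Z=2, Y=2, W=0) weight 1/216
  (X=1, Z=2, Y=3, W=0) weight 1/216
  (X=1, Z=2, Y=4, W=0) weight 1/216
  (X=1, Z=3, Y=1, W=2) weight 1/108
  (X=1, Z=4, Y=1, W=1) weight 1/144
  … 38 more
Group by Z:
  weight(Z=1) = 3/28
  weight(Z=2) = 1/18
  weight(Z=3) = 1/9
  weight(Z=4) = 1/12
Total weight = 3/28 + 1/18 + 1/9 + 1/12 = 5/14
P(Z=1 | obs) = 3/28 / 5/14 = 3/10
P(Z=2 | obs) = 1/18 / 5/14 = 7/45
P(Z=3 | obs) = 1/9 / 5/14 = 14/45
P(Z=4 | obs) = 1/12 / 5/14 = 7/30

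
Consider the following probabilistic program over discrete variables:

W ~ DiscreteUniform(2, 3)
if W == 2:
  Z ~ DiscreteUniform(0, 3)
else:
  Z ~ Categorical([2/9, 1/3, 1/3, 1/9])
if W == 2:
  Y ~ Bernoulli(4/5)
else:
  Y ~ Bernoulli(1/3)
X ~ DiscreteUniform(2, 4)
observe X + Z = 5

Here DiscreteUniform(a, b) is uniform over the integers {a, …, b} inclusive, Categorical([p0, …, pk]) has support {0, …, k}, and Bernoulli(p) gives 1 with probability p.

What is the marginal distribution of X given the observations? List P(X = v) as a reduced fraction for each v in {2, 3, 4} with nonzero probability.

Enumerate traces; 12 have nonzero weight after conditioning:
  (W=2, Z=1, Y=0, X=4) weight 1/120
  (W=2, Z=1, Y=1, X=4) weight 1/30
  (W=2, Z=2, Y=0, X=3) weight 1/120
  (W=2, Z=2, Y=1, X=3) weight 1/30
  (W=2, Z=3, Y=0, X=2) weight 1/120
  (W=2, Z=3, Y=1, X=2) weight 1/30
  (W=3, Z=1, Y=0, X=4) weight 1/27
  (W=3, Z=1, Y=1, X=4) weight 1/54
  … 4 more
Group by X:
  weight(X=2) = 13/216
  weight(X=3) = 7/72
  weight(X=4) = 7/72
Total weight = 13/216 + 7/72 + 7/72 = 55/216
P(X=2 | obs) = 13/216 / 55/216 = 13/55
P(X=3 | obs) = 7/72 / 55/216 = 21/55
P(X=4 | obs) = 7/72 / 55/216 = 21/55

P(X=2) = 13/55, P(X=3) = 21/55, P(X=4) = 21/55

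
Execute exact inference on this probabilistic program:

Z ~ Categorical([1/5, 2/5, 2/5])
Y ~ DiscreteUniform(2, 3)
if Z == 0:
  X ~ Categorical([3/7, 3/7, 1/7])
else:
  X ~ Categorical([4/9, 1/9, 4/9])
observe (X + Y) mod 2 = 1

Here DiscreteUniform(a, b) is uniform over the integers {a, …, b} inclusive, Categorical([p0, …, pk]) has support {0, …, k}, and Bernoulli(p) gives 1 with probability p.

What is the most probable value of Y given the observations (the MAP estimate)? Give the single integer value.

Enumerate traces; 9 have nonzero weight after conditioning:
  (Z=0, Y=2, X=1) weight 3/70
  (Z=0, Y=3, X=0) weight 3/70
  (Z=0, Y=3, X=2) weight 1/70
  (Z=1, Y=2, X=1) weight 1/45
  (Z=1, Y=3, X=0) weight 4/45
  (Z=1, Y=3, X=2) weight 4/45
  (Z=2, Y=2, X=1) weight 1/45
  (Z=2, Y=3, X=0) weight 4/45
  … 1 more
Group by Y:
  weight(Y=2) = 11/126
  weight(Y=3) = 26/63
Total weight = 11/126 + 26/63 = 1/2
P(Y=2 | obs) = 11/126 / 1/2 = 11/63
P(Y=3 | obs) = 26/63 / 1/2 = 52/63
argmax = 3

argmax_v P(Y = v | obs) = 3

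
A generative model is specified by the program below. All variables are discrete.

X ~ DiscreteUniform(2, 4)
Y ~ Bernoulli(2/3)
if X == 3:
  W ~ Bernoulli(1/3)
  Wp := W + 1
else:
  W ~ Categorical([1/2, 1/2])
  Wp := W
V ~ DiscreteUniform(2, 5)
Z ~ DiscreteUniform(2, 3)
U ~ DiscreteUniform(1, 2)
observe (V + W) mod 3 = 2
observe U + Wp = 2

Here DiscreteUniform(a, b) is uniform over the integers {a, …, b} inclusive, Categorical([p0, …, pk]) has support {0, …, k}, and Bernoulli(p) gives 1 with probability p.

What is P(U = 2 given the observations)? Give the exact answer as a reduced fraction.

Enumerate traces; 32 have nonzero weight after conditioning:
  (X=2, Y=0, W=0, V=2, Z=2, U=2) weight 1/288
  (X=2, Y=0, W=0, V=2, Z=3, U=2) weight 1/288
  (X=2, Y=0, W=0, V=5, Z=2, U=2) weight 1/288
  (X=2, Y=0, W=0, V=5, Z=3, U=2) weight 1/288
  (X=2, Y=0, W=1, V=4, Z=2, U=1) weight 1/288
  (X=2, Y=0, W=1, V=4, Z=3, U=1) weight 1/288
  (X=2, Y=1, W=0, V=2, Z=2, U=2) weight 1/144
  (X=2, Y=1, W=0, V=2, Z=3, U=2) weight 1/144
  … 24 more
Group by U:
  weight(U=1) = 7/72
  weight(U=2) = 1/12
Total weight = 7/72 + 1/12 = 13/72
P(U=1 | obs) = 7/72 / 13/72 = 7/13
P(U=2 | obs) = 1/12 / 13/72 = 6/13

P(U = 2 | obs) = 6/13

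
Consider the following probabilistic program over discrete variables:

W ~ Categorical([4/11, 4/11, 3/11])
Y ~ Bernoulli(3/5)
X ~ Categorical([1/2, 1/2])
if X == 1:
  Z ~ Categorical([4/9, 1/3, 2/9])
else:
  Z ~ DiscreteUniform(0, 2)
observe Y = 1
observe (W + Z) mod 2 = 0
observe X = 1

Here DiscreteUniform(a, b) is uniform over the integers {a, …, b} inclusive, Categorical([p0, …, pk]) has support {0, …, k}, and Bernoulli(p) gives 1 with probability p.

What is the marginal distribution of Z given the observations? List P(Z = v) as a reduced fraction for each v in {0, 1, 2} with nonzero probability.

Enumerate traces; 5 have nonzero weight after conditioning:
  (W=0, Y=1, X=1, Z=0) weight 8/165
  (W=0, Y=1, X=1, Z=2) weight 4/165
  (W=1, Y=1, X=1, Z=1) weight 2/55
  (W=2, Y=1, X=1, Z=0) weight 2/55
  (W=2, Y=1, X=1, Z=2) weight 1/55
Group by Z:
  weight(Z=0) = 14/165
  weight(Z=1) = 2/55
  weight(Z=2) = 7/165
Total weight = 14/165 + 2/55 + 7/165 = 9/55
P(Z=0 | obs) = 14/165 / 9/55 = 14/27
P(Z=1 | obs) = 2/55 / 9/55 = 2/9
P(Z=2 | obs) = 7/165 / 9/55 = 7/27

P(Z=0) = 14/27, P(Z=1) = 2/9, P(Z=2) = 7/27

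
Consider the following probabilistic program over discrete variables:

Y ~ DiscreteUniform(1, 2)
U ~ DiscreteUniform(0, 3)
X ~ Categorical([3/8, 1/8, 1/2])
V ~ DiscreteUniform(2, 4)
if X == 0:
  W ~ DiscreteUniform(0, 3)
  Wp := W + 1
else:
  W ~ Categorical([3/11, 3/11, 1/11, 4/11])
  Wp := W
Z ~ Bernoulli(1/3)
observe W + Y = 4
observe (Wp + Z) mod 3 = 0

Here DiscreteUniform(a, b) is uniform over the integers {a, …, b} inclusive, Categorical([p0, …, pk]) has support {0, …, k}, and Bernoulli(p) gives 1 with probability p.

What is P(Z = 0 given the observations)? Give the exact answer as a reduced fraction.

P(Z = 0 | obs) = 113/123

Enumerate traces; 60 have nonzero weight after conditioning:
  (Y=1, U=0, X=1, V=2, W=3, Z=0) weight 1/792
  (Y=1, U=0, X=1, V=3, W=3, Z=0) weight 1/792
  (Y=1, U=0, X=1, V=4, W=3, Z=0) weight 1/792
  (Y=1, U=0, X=2, V=2, W=3, Z=0) weight 1/198
  (Y=1, U=0, X=2, V=3, W=3, Z=0) weight 1/198
  (Y=1, U=0, X=2, V=4, W=3, Z=0) weight 1/198
  (Y=1, U=1, X=1, V=2, W=3, Z=0) weight 1/792
  (Y=1, U=1, X=1, V=3, W=3, Z=0) weight 1/792
  (Y=2, U=0, X=1, V=2, W=2, Z=1) weight 1/6336
  … 51 more
Group by Z:
  weight(Z=0) = 113/1056
  weight(Z=1) = 5/528
Total weight = 113/1056 + 5/528 = 41/352
P(Z=0 | obs) = 113/1056 / 41/352 = 113/123
P(Z=1 | obs) = 5/528 / 41/352 = 10/123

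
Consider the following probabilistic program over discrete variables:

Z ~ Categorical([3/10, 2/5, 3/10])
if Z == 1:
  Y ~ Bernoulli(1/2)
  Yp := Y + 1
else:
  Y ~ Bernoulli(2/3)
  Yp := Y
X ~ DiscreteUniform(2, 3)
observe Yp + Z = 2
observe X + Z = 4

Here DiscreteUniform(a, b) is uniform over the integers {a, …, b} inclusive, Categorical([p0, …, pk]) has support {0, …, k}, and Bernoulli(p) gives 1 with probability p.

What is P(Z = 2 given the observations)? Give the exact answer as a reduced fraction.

P(Z = 2 | obs) = 1/3

Enumerate traces; 2 have nonzero weight after conditioning:
  (Z=1, Y=0, X=3) weight 1/10
  (Z=2, Y=0, X=2) weight 1/20
Group by Z:
  weight(Z=1) = 1/10
  weight(Z=2) = 1/20
Total weight = 1/10 + 1/20 = 3/20
P(Z=1 | obs) = 1/10 / 3/20 = 2/3
P(Z=2 | obs) = 1/20 / 3/20 = 1/3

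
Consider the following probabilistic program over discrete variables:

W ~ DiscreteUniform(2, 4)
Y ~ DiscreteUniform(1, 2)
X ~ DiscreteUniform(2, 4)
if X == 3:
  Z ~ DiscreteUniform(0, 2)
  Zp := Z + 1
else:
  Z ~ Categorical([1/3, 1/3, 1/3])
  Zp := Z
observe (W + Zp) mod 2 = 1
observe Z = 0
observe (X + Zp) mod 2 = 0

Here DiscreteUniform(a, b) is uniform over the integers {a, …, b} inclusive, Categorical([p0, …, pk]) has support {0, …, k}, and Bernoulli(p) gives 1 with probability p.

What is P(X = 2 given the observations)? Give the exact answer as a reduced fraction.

P(X = 2 | obs) = 1/4

Enumerate traces; 8 have nonzero weight after conditioning:
  (W=2, Y=1, X=3, Z=0) weight 1/54
  (W=2, Y=2, X=3, Z=0) weight 1/54
  (W=3, Y=1, X=2, Z=0) weight 1/54
  (W=3, Y=1, X=4, Z=0) weight 1/54
  (W=3, Y=2, X=2, Z=0) weight 1/54
  (W=3, Y=2, X=4, Z=0) weight 1/54
  (W=4, Y=1, X=3, Z=0) weight 1/54
  (W=4, Y=2, X=3, Z=0) weight 1/54
Group by X:
  weight(X=2) = 1/27
  weight(X=3) = 2/27
  weight(X=4) = 1/27
Total weight = 1/27 + 2/27 + 1/27 = 4/27
P(X=2 | obs) = 1/27 / 4/27 = 1/4
P(X=3 | obs) = 2/27 / 4/27 = 1/2
P(X=4 | obs) = 1/27 / 4/27 = 1/4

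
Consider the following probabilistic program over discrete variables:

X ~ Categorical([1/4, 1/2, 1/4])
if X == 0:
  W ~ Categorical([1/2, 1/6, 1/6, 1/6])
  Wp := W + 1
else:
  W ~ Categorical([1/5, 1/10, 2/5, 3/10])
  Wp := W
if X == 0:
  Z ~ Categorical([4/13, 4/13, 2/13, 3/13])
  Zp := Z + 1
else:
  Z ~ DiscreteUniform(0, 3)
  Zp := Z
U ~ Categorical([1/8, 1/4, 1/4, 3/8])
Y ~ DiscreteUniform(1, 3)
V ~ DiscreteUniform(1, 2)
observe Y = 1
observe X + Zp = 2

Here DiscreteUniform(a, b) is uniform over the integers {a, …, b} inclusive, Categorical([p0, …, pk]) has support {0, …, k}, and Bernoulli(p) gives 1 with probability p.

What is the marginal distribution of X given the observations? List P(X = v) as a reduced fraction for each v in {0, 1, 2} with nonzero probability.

P(X=0) = 16/55, P(X=1) = 26/55, P(X=2) = 13/55

Enumerate traces; 96 have nonzero weight after conditioning:
  (X=0, W=0, Z=1, U=0, Y=1, V=1) weight 1/1248
  (X=0, W=0, Z=1, U=0, Y=1, V=2) weight 1/1248
  (X=0, W=0, Z=1, U=1, Y=1, V=1) weight 1/624
  (X=0, W=0, Z=1, U=1, Y=1, V=2) weight 1/624
  (X=0, W=0, Z=1, U=2, Y=1, V=1) weight 1/624
  (X=0, W=0, Z=1, U=2, Y=1, V=2) weight 1/624
  (X=0, W=0, Z=1, U=3, Y=1, V=1) weight 1/416
  (X=0, W=0, Z=1, U=3, Y=1, V=2) weight 1/416
  (X=1, W=0, Z=1, U=0, Y=1, V=1) weight 1/1920
  (X=2, W=0, Z=0, U=0, Y=1, V=1) weight 1/3840
  … 86 more
Group by X:
  weight(X=0) = 1/39
  weight(X=1) = 1/24
  weight(X=2) = 1/48
Total weight = 1/39 + 1/24 + 1/48 = 55/624
P(X=0 | obs) = 1/39 / 55/624 = 16/55
P(X=1 | obs) = 1/24 / 55/624 = 26/55
P(X=2 | obs) = 1/48 / 55/624 = 13/55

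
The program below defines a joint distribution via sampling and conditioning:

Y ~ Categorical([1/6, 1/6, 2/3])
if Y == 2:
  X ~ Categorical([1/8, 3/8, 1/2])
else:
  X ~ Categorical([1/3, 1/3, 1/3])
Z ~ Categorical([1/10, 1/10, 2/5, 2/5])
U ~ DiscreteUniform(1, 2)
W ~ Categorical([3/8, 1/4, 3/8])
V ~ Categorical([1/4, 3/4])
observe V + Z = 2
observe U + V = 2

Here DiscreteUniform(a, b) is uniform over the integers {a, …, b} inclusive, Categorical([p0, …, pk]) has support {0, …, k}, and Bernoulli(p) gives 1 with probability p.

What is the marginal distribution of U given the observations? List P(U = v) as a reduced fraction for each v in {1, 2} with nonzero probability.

P(U=1) = 3/7, P(U=2) = 4/7

Enumerate traces; 54 have nonzero weight after conditioning:
  (Y=0, X=0, Z=1, U=1, W=0, V=1) weight 1/1280
  (Y=0, X=0, Z=1, U=1, W=1, V=1) weight 1/1920
  (Y=0, X=0, Z=1, U=1, W=2, V=1) weight 1/1280
  (Y=0, X=0, Z=2, U=2, W=0, V=0) weight 1/960
  (Y=0, X=0, Z=2, U=2, W=1, V=0) weight 1/1440
  (Y=0, X=0, Z=2, U=2, W=2, V=0) weight 1/960
  (Y=0, X=1, Z=1, U=1, W=0, V=1) weight 1/1280
  (Y=0, X=1, Z=1, U=1, W=1, V=1) weight 1/1920
  … 46 more
Group by U:
  weight(U=1) = 3/80
  weight(U=2) = 1/20
Total weight = 3/80 + 1/20 = 7/80
P(U=1 | obs) = 3/80 / 7/80 = 3/7
P(U=2 | obs) = 1/20 / 7/80 = 4/7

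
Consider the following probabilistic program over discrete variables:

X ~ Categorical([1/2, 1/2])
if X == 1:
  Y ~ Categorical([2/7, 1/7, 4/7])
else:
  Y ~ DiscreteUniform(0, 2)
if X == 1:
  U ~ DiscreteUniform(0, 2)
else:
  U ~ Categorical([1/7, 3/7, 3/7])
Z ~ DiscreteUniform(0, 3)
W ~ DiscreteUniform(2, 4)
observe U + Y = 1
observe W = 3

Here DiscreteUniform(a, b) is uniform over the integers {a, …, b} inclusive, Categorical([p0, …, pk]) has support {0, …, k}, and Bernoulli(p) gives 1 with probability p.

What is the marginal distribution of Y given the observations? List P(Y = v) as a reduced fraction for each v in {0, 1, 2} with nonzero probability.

Enumerate traces; 16 have nonzero weight after conditioning:
  (X=0, Y=0, U=1, Z=0, W=3) weight 1/168
  (X=0, Y=0, U=1, Z=1, W=3) weight 1/168
  (X=0, Y=0, U=1, Z=2, W=3) weight 1/168
  (X=0, Y=0, U=1, Z=3, W=3) weight 1/168
  (X=0, Y=1, U=0, Z=0, W=3) weight 1/504
  (X=0, Y=1, U=0, Z=1, W=3) weight 1/504
  (X=0, Y=1, U=0, Z=2, W=3) weight 1/504
  (X=0, Y=1, U=0, Z=3, W=3) weight 1/504
  … 8 more
Group by Y:
  weight(Y=0) = 5/126
  weight(Y=1) = 1/63
Total weight = 5/126 + 1/63 = 1/18
P(Y=0 | obs) = 5/126 / 1/18 = 5/7
P(Y=1 | obs) = 1/63 / 1/18 = 2/7

P(Y=0) = 5/7, P(Y=1) = 2/7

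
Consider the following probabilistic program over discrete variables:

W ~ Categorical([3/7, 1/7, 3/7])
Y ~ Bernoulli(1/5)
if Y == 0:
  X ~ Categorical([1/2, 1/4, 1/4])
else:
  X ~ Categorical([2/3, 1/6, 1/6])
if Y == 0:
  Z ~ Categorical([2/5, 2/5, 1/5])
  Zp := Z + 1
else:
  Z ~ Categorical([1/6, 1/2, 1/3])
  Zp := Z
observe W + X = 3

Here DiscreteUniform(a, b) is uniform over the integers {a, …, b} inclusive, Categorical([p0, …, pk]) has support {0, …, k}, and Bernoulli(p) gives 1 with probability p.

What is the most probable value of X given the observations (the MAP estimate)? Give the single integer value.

argmax_v P(X = v | obs) = 1

Enumerate traces; 12 have nonzero weight after conditioning:
  (W=1, Y=0, X=2, Z=0) weight 2/175
  (W=1, Y=0, X=2, Z=1) weight 2/175
  (W=1, Y=0, X=2, Z=2) weight 1/175
  (W=1, Y=1, X=2, Z=0) weight 1/1260
  (W=1, Y=1, X=2, Z=1) weight 1/420
  (W=1, Y=1, X=2, Z=2) weight 1/630
  (W=2, Y=0, X=1, Z=0) weight 6/175
  (W=2, Y=0, X=1, Z=1) weight 6/175
  … 4 more
Group by X:
  weight(X=1) = 1/10
  weight(X=2) = 1/30
Total weight = 1/10 + 1/30 = 2/15
P(X=1 | obs) = 1/10 / 2/15 = 3/4
P(X=2 | obs) = 1/30 / 2/15 = 1/4
argmax = 1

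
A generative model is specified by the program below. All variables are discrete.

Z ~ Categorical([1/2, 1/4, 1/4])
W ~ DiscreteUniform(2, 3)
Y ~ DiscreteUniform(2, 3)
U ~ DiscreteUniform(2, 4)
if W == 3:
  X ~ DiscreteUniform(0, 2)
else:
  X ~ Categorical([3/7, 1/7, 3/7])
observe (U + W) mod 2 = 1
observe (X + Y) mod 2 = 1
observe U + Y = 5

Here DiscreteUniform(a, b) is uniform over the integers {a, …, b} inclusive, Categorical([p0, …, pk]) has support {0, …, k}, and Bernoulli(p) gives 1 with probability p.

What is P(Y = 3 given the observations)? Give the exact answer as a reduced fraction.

P(Y = 3 | obs) = 14/17

Enumerate traces; 9 have nonzero weight after conditioning:
  (Z=0, W=2, Y=2, U=3, X=1) weight 1/168
  (Z=0, W=3, Y=3, U=2, X=0) weight 1/72
  (Z=0, W=3, Y=3, U=2, X=2) weight 1/72
  (Z=1, W=2, Y=2, U=3, X=1) weight 1/336
  (Z=1, W=3, Y=3, U=2, X=0) weight 1/144
  (Z=1, W=3, Y=3, U=2, X=2) weight 1/144
  (Z=2, W=2, Y=2, U=3, X=1) weight 1/336
  (Z=2, W=3, Y=3, U=2, X=0) weight 1/144
  … 1 more
Group by Y:
  weight(Y=2) = 1/84
  weight(Y=3) = 1/18
Total weight = 1/84 + 1/18 = 17/252
P(Y=2 | obs) = 1/84 / 17/252 = 3/17
P(Y=3 | obs) = 1/18 / 17/252 = 14/17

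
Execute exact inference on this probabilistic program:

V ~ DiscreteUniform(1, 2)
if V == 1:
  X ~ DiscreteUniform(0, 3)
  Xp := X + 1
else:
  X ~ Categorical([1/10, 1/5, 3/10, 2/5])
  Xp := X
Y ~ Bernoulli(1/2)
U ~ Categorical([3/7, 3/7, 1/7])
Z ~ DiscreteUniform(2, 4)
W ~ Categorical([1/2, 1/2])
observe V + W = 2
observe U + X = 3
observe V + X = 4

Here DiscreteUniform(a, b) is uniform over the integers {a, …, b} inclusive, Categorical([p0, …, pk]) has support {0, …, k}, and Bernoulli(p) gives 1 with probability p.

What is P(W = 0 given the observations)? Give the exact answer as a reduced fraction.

Enumerate traces; 12 have nonzero weight after conditioning:
  (V=1, X=3, Y=0, U=0, Z=2, W=1) weight 1/224
  (V=1, X=3, Y=0, U=0, Z=3, W=1) weight 1/224
  (V=1, X=3, Y=0, U=0, Z=4, W=1) weight 1/224
  (V=1, X=3, Y=1, U=0, Z=2, W=1) weight 1/224
  (V=1, X=3, Y=1, U=0, Z=3, W=1) weight 1/224
  (V=1, X=3, Y=1, U=0, Z=4, W=1) weight 1/224
  (V=2, X=2, Y=0, U=1, Z=2, W=0) weight 3/560
  (V=2, X=2, Y=0, U=1, Z=3, W=0) weight 3/560
  … 4 more
Group by W:
  weight(W=0) = 9/280
  weight(W=1) = 3/112
Total weight = 9/280 + 3/112 = 33/560
P(W=0 | obs) = 9/280 / 33/560 = 6/11
P(W=1 | obs) = 3/112 / 33/560 = 5/11

P(W = 0 | obs) = 6/11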